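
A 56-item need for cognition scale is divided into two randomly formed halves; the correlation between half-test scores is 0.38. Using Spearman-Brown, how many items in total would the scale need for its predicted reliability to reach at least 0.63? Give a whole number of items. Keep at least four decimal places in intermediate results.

78

r_full = 2(0.38)/(1 + 0.38) = 0.5507
n = r_tgt(1 − r_full) / [r_full(1 − r_tgt)] = 0.63 × 0.4493 / (0.5507 × 0.37) ≈ 1.3892
Items = 1.3892 × 56 ≈ 77.80 → 78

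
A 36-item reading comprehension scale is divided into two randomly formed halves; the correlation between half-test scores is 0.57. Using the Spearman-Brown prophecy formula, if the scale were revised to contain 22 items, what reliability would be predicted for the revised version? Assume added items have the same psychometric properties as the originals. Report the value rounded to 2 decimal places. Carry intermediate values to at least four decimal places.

0.62

First correct the split-half correlation to full-test reliability: r_full = 2 × 0.57 / (1 + 0.57) ≈ 0.7261
Length factor from 36 to 22 items: n = 22/36 = 0.6111
r_new = n·r_full / (1 + (n − 1)·r_full) = 0.4437 / 0.7176 ≈ 0.6183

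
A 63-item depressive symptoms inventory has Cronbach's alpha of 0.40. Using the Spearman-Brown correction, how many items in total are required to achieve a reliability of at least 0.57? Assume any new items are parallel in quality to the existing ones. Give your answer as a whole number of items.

n = 0.57 × (1 − 0.40) / [ 0.40 × (1 − 0.57) ]
n = 0.3420 / 0.1720 ≈ 1.9884
So the test needs 1.9884 × 63 ≈ 125.27 items; rounding up, 126.

126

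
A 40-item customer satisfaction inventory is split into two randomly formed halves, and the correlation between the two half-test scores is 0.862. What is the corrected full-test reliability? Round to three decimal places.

Each half is half the length of the full test, so the full test is n = 2 times a half.
r_full = 2(0.862) / (1 + 0.862)
r_full = 1.7240 / 1.8620 ≈ 0.9259

0.926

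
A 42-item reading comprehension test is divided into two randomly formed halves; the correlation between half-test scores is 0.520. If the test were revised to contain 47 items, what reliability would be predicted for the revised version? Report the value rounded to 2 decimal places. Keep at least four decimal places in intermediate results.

0.71

Spearman-Brown correction (n = 2): r_full = 2·0.520/(1 + 0.520) = 0.6842
Then adjust to 47 items: n = 47/42 = 1.1190
r_new = n·r_full / (1 + (n − 1)·r_full) = 0.7656 / 1.0814 ≈ 0.7080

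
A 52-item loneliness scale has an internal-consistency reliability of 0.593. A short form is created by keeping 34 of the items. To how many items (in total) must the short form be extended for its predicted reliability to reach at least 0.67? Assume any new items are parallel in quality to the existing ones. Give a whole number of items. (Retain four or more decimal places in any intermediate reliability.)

Short-form reliability: n = 34/52 = 0.6538; r_34 = n·r/(1+(n−1)r) ≈ 0.4879
Then solve for n' with r_old = 0.4879, r_target = 0.67: n' = 0.67(1 − 0.4879)/[0.4879(1 − 0.67)] = 2.1310
Total items = 2.1310 × 34 = 72.45, rounded up to 73.

73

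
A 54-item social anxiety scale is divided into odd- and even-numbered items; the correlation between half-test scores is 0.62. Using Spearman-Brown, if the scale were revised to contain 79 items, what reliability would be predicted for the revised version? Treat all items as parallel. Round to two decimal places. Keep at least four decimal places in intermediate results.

First correct the split-half correlation to full-test reliability: r_full = 2 × 0.62 / (1 + 0.62) ≈ 0.7654
Length factor from 54 to 79 items: n = 79/54 = 1.4630
r_new = n·r_full / (1 + (n − 1)·r_full) = 1.1198 / 1.3544 ≈ 0.8268

0.83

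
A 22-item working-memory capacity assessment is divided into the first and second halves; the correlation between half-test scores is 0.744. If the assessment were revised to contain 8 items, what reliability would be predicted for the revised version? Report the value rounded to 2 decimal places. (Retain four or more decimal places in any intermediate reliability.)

Full-test reliability from the split-half r: r_full = 2(0.744)/(1 + 0.744) = 0.8532
Length factor from 22 to 8 items: n = 8/22 = 0.3636
r_new = n·r_full / (1 + (n − 1)·r_full) = 0.3102 / 0.4570 ≈ 0.6788

0.68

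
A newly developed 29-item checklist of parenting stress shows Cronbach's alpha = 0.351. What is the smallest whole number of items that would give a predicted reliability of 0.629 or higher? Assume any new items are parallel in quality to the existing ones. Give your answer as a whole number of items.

91

Spearman-Brown solved for the length factor n:
n = r*(1 − r) / [ r (1 − r*) ]
n = 0.629 × (1 − 0.351) / [ 0.351 × (1 − 0.629) ]
n = 0.408221 / 0.130221 ≈ 3.1348
Items needed = n × 29 = 3.1348 × 29 ≈ 90.91 → round up to 91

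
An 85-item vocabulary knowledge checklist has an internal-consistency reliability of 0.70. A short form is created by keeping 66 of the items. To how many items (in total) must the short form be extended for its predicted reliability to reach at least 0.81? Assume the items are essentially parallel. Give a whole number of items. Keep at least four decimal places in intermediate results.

156

Short-form reliability: n = 66/85 = 0.7765; r_66 = n·r/(1+(n−1)r) ≈ 0.6444
Length factor from the short form to reach 0.81: n' = 0.81(1 − 0.6444) / [0.6444(1 − 0.81)] ≈ 2.3525
Total items = 2.3525 × 66 = 155.27, rounded up to 156.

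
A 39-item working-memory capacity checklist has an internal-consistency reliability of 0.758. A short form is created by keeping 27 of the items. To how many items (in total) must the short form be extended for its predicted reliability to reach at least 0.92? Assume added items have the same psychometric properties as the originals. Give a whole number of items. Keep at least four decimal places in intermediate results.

144

Short-form reliability: n = 27/39 = 0.6923; r_27 = n·r/(1+(n−1)r) ≈ 0.6844
Length factor from the short form to reach 0.92: n' = 0.92(1 − 0.6844) / [0.6844(1 − 0.92)] ≈ 5.3030
Total items = 5.3030 × 27 = 143.18, rounded up to 144.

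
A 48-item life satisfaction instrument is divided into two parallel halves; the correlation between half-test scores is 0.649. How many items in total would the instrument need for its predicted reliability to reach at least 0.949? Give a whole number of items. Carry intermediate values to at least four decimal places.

Corrected full-test reliability: r_full = 2 × 0.649 / (1 + 0.649) ≈ 0.7871
n = r_tgt(1 − r_full) / [r_full(1 − r_tgt)] = 0.949 × 0.2129 / (0.7871 × 0.051) ≈ 5.0332
Required items = 5.0332 × 48 = 241.59, so 242 items.

242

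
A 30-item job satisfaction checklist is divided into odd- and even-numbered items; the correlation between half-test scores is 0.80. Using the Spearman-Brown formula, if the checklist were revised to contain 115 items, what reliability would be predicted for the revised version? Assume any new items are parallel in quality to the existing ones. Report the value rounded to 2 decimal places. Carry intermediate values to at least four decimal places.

Full-test reliability from the split-half r: r_full = 2(0.80)/(1 + 0.80) = 0.8889
Length factor from 30 to 115 items: n = 115/30 = 3.8333
r_new = n·r_full / (1 + (n − 1)·r_full) = 3.4074 / 3.5185 ≈ 0.9684

0.97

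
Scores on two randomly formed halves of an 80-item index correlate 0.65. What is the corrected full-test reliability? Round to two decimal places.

0.79

The full test is twice the length of either half (n = 2).
r_full = 2r_hh / (1 + r_hh) = 2 × 0.65 / (1 + 0.65)
r_full = 1.3000 / 1.6500 ≈ 0.7879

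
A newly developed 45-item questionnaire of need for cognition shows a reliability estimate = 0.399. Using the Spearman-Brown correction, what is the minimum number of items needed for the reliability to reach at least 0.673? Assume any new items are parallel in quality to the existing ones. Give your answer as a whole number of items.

Invert Spearman-Brown to solve for n:
n = r*(1 − r) / [ r (1 − r*) ]
n = [0.673 × 0.601] / [0.399 × 0.327]
  = 0.404473 / 0.130473 = 3.1001
So the test needs 3.1001 × 45 ≈ 139.50 items; rounding up, 140.

140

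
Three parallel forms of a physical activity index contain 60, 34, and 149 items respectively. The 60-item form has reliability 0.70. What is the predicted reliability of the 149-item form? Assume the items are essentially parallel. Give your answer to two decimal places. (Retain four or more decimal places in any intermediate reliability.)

The 34-item form is not needed; work directly from the 60-item form with n = 149/60 = 2.4833.
r_{149} = n·r / (1 + (n − 1)·r) = 1.7383 / 2.0383 ≈ 0.8528

0.85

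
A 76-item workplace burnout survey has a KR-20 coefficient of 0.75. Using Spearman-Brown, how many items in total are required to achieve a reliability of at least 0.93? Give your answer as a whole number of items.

337

Rearranging the Spearman-Brown formula for n,
n = r*(1 − r) / [ r (1 − r*) ]
n = 0.93 × (1 − 0.75) / [ 0.75 × (1 − 0.93) ]
n = 0.2325 / 0.0525 ≈ 4.4286
4.4286 × 76 = 336.57 → 337 items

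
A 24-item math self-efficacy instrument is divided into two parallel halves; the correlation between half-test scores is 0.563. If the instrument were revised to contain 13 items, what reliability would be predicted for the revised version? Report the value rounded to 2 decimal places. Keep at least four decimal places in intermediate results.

Full-test reliability from the split-half r: r_full = 2(0.563)/(1 + 0.563) = 0.7204
Length factor from 24 to 13 items: n = 13/24 = 0.5417
r_new = n·r_full / (1 + (n − 1)·r_full) = 0.3902 / 0.6698 ≈ 0.5826

0.58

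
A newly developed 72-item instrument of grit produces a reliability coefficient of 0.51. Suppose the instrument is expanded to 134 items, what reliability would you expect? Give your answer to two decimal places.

0.66

Length ratio n = 134/72 = 1.8611
r_new = 1.8611·0.51 / [1 + (1.8611 − 1)·0.51]
     = 0.9492 / 1.4392 = 0.6595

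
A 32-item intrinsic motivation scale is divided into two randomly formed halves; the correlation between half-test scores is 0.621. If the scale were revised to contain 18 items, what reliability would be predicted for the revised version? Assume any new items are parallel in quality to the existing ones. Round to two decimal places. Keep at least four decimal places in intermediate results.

Spearman-Brown correction (n = 2): r_full = 2·0.621/(1 + 0.621) = 0.7662
Then adjust to 18 items: n = 18/32 = 0.5625
r_new = n·r_full / (1 + (n − 1)·r_full) = 0.4310 / 0.6648 ≈ 0.6483

0.65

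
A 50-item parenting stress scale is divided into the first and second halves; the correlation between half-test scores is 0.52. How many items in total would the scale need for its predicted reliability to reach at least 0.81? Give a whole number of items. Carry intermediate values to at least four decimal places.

r_full = 2(0.52)/(1 + 0.52) = 0.6842
n = r_tgt(1 − r_full) / [r_full(1 − r_tgt)] = 0.81 × 0.3158 / (0.6842 × 0.19) ≈ 1.9677
Required items = 1.9677 × 50 = 98.39, so 99 items.

99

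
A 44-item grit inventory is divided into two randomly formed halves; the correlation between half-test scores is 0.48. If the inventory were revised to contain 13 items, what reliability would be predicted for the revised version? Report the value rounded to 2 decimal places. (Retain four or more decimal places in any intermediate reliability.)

Full-test reliability from the split-half r: r_full = 2(0.48)/(1 + 0.48) = 0.6486
Then adjust to 13 items: n = 13/44 = 0.2955
r_new = n·r_full / (1 + (n − 1)·r_full) = 0.1917 / 0.5431 ≈ 0.3530

0.35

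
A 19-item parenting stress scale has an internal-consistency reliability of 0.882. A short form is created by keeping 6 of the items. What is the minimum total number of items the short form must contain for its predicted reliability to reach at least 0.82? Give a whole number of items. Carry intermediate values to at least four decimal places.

12

Short-form reliability: n = 6/19 = 0.3158; r_6 = n·r/(1+(n−1)r) ≈ 0.7024
Then solve for n' with r_old = 0.7024, r_target = 0.82: n' = 0.82(1 − 0.7024)/[0.7024(1 − 0.82)] = 1.9301
Total items = 1.9301 × 6 = 11.58, rounded up to 12.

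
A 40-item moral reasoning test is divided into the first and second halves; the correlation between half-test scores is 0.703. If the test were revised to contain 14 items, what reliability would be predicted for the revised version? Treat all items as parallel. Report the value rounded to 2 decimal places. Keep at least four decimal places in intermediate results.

Spearman-Brown correction (n = 2): r_full = 2·0.703/(1 + 0.703) = 0.8256
Then adjust to 14 items: n = 14/40 = 0.3500
r_new = n·r_full / (1 + (n − 1)·r_full) = 0.2890 / 0.4634 ≈ 0.6237

0.62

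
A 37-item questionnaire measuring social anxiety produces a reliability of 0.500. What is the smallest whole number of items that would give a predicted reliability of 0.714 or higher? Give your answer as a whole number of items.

93

n = [0.714 × 0.500] / [0.500 × 0.286]
  = 0.357000 / 0.143000 = 2.4965
Items needed = n × 37 = 2.4965 × 37 ≈ 92.37 → round up to 93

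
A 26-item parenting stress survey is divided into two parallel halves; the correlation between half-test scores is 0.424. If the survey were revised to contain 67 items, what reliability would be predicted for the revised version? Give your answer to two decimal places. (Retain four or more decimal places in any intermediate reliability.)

Full-test reliability from the split-half r: r_full = 2(0.424)/(1 + 0.424) = 0.5955
Then adjust to 67 items: n = 67/26 = 2.5769
r_new = n·r_full / (1 + (n − 1)·r_full) = 1.5345 / 1.9390 ≈ 0.7914

0.79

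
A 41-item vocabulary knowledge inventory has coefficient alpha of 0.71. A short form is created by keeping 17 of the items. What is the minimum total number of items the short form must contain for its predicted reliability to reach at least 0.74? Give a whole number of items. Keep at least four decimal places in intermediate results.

48

First, r for the 17-item form: n = 17/41 = 0.4146, so r_17 = 0.4146·0.71/(1 + (0.4146 − 1)·0.71) = 0.5037
Then solve for n' with r_old = 0.5037, r_target = 0.74: n' = 0.74(1 − 0.5037)/[0.5037(1 − 0.74)] = 2.8043
Total items = 2.8043 × 17 = 47.67, rounded up to 48.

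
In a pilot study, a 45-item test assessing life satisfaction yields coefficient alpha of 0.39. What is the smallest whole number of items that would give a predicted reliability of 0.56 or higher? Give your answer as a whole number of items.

Invert Spearman-Brown to solve for n:
n = r*(1 − r) / [ r (1 − r*) ]
n = 0.56(1 − 0.39) / [0.39(1 − 0.56)]
n = 0.3416 / 0.1716 ≈ 1.9907
1.9907 × 45 = 89.58 → 90 items

90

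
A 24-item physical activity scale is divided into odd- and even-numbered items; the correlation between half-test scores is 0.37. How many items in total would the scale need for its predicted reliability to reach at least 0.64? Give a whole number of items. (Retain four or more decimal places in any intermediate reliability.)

Corrected full-test reliability: r_full = 2 × 0.37 / (1 + 0.37) ≈ 0.5401
Solve Spearman-Brown for n: n = 0.64(1 − 0.5401) / [0.5401(1 − 0.64)] = 1.5138
Items = 1.5138 × 24 ≈ 36.33 → 37

37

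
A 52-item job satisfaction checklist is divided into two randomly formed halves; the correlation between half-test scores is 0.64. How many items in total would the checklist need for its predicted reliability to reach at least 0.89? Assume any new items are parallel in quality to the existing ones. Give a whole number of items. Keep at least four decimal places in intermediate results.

r_full = 2(0.64)/(1 + 0.64) = 0.7805
Solve Spearman-Brown for n: n = 0.89(1 − 0.7805) / [0.7805(1 − 0.89)] = 2.2754
Required items = 2.2754 × 52 = 118.32, so 119 items.

119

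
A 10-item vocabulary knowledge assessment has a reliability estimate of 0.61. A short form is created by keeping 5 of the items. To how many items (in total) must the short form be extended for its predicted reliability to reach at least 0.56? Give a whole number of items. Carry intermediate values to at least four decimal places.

Short-form reliability: n = 5/10 = 0.5000; r_5 = n·r/(1+(n−1)r) ≈ 0.4388
Then solve for n' with r_old = 0.4388, r_target = 0.56: n' = 0.56(1 − 0.4388)/[0.4388(1 − 0.56)] = 1.6277
Items = 1.6277 × 5 ≈ 8.14 → 9

9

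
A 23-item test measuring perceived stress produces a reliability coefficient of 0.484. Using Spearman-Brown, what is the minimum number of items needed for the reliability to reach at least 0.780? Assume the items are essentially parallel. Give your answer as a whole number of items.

n = 0.780 × (1 − 0.484) / [ 0.484 × (1 − 0.780) ]
  = 0.402480 / 0.106480 = 3.7799
So the test needs 3.7799 × 23 ≈ 86.94 items; rounding up, 87.

87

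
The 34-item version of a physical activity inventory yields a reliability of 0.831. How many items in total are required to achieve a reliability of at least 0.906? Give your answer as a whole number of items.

Spearman-Brown solved for the length factor n:
n = r*(1 − r) / [ r (1 − r*) ]
n = 0.906 × (1 − 0.831) / [ 0.831 × (1 − 0.906) ]
n = 0.153114 / 0.078114 ≈ 1.9601
So the test needs 1.9601 × 34 ≈ 66.64 items; rounding up, 67.

67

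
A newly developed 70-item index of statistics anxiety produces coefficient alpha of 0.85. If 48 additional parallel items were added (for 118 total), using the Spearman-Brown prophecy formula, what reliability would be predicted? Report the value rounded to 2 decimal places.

Length ratio n = 118/70 = 1.6857
Apply the Spearman-Brown prophecy formula, r' = nr / [1 + (n − 1)r]:
r_new = (1.6857 × 0.85) / (1 + (1.6857 − 1) × 0.85)
r_new = 1.4328 / 1.5828 ≈ 0.9052

0.91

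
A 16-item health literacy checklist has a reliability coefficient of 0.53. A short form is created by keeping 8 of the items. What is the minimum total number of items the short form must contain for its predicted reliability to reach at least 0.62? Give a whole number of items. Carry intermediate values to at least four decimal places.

Short-form reliability: n = 8/16 = 0.5000; r_8 = n·r/(1+(n−1)r) ≈ 0.3605
Length factor from the short form to reach 0.62: n' = 0.62(1 − 0.3605) / [0.3605(1 − 0.62)] ≈ 2.8943
Total items = 2.8943 × 8 = 23.15, rounded up to 24.

24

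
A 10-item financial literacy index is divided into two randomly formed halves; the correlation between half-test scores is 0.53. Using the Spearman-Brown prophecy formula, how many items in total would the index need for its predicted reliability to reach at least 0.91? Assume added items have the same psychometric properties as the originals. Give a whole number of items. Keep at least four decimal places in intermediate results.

Corrected full-test reliability: r_full = 2 × 0.53 / (1 + 0.53) ≈ 0.6928
n = r_tgt(1 − r_full) / [r_full(1 − r_tgt)] = 0.91 × 0.3072 / (0.6928 × 0.09) ≈ 4.4834
Items = 4.4834 × 10 ≈ 44.83 → 45

45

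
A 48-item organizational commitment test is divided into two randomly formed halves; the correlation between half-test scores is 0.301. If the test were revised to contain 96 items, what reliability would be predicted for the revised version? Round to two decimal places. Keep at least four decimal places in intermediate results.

0.63

Full-test reliability from the split-half r: r_full = 2(0.301)/(1 + 0.301) = 0.4627
Then adjust to 96 items: n = 96/48 = 2.0000
r_new = n·r_full / (1 + (n − 1)·r_full) = 0.9254 / 1.4627 ≈ 0.6327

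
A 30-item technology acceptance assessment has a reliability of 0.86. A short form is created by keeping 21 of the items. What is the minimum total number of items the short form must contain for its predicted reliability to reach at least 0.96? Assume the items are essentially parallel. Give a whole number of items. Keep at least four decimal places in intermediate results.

118

First, r for the 21-item form: n = 21/30 = 0.7000, so r_21 = 0.7000·0.86/(1 + (0.7000 − 1)·0.86) = 0.8113
Then solve for n' with r_old = 0.8113, r_target = 0.96: n' = 0.96(1 − 0.8113)/[0.8113(1 − 0.96)] = 5.5822
Total items = 5.5822 × 21 = 117.23, rounded up to 118.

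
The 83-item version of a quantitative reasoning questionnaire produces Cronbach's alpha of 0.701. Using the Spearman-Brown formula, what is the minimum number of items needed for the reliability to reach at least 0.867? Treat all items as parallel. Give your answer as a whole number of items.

Spearman-Brown solved for the length factor n:
n = r*(1 − r) / [ r (1 − r*) ]
n = 0.867 × (1 − 0.701) / [ 0.701 × (1 − 0.867) ]
  = 0.259233 / 0.093233 = 2.7805
Items needed = n × 83 = 2.7805 × 83 ≈ 230.78 → round up to 231

231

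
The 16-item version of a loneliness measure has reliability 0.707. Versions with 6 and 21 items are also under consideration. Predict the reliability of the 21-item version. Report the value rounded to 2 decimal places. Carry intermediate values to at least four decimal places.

0.76

The 6-item form is not needed; work directly from the 16-item form with n = 21/16 = 1.3125.
r_{21} = n·r / (1 + (n − 1)·r) = 0.9279 / 1.2209 ≈ 0.7600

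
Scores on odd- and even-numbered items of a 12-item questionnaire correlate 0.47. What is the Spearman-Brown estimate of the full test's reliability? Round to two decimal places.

0.64

Each half is half the length of the full test, so the full test is n = 2 times a half.
r_full = 2r_hh / (1 + r_hh) = 2 × 0.47 / (1 + 0.47)
r_full = 0.9400 / 1.4700 ≈ 0.6395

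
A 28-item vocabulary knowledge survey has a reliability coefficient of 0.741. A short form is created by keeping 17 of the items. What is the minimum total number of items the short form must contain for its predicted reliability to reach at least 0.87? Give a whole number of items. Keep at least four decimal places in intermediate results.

66

Short-form reliability: n = 17/28 = 0.6071; r_17 = n·r/(1+(n−1)r) ≈ 0.6346
Length factor from the short form to reach 0.87: n' = 0.87(1 − 0.6346) / [0.6346(1 − 0.87)] ≈ 3.8534
Total items = 3.8534 × 17 = 65.51, rounded up to 66.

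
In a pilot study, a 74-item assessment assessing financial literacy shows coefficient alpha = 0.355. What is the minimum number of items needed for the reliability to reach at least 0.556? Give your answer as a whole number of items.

169

n = 0.556 × (1 − 0.355) / [ 0.355 × (1 − 0.556) ]
  = 0.358620 / 0.157620 = 2.2752
2.2752 × 74 = 168.36 → 169 items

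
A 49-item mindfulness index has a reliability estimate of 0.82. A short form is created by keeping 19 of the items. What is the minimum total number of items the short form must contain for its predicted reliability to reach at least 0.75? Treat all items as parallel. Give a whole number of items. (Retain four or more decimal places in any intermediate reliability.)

First, r for the 19-item form: n = 19/49 = 0.3878, so r_19 = 0.3878·0.82/(1 + (0.3878 − 1)·0.82) = 0.6386
Length factor from the short form to reach 0.75: n' = 0.75(1 − 0.6386) / [0.6386(1 − 0.75)] ≈ 1.6978
Total items = 1.6978 × 19 = 32.26, rounded up to 33.

33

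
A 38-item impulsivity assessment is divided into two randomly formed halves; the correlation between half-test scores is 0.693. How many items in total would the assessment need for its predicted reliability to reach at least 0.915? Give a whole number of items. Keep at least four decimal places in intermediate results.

r_full = 2(0.693)/(1 + 0.693) = 0.8187
n = r_tgt(1 − r_full) / [r_full(1 − r_tgt)] = 0.915 × 0.1813 / (0.8187 × 0.085) ≈ 2.3838
Items = 2.3838 × 38 ≈ 90.58 → 91

91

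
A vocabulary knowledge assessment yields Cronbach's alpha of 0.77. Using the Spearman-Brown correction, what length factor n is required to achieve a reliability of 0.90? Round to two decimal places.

2.69

Invert Spearman-Brown to solve for n:
n = r*(1 − r) / [ r (1 − r*) ]
n = 0.90 × (1 − 0.77) / [ 0.77 × (1 − 0.90) ]
n = 0.2070 / 0.0770 ≈ 2.6883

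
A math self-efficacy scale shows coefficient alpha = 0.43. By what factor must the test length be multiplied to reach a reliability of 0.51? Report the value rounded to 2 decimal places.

n = 0.51 × (1 − 0.43) / [ 0.43 × (1 − 0.51) ]
  = 0.2907 / 0.2107 = 1.3797

1.38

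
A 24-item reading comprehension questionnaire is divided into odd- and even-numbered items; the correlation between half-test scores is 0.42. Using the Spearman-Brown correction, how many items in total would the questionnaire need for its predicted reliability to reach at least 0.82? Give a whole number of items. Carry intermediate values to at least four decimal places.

Corrected full-test reliability: r_full = 2 × 0.42 / (1 + 0.42) ≈ 0.5915
Solve Spearman-Brown for n: n = 0.82(1 − 0.5915) / [0.5915(1 − 0.82)] = 3.1461
Items = 3.1461 × 24 ≈ 75.51 → 76

76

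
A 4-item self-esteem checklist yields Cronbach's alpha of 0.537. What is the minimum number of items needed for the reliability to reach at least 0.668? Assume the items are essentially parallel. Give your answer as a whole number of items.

n = 0.668(1 − 0.537) / [0.537(1 − 0.668)]
n = 0.309284 / 0.178284 ≈ 1.7348
Items needed = n × 4 = 1.7348 × 4 ≈ 6.94 → round up to 7

7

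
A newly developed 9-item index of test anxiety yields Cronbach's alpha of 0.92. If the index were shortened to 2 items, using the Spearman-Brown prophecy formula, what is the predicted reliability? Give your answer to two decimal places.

0.72

The new length is 2/9 = 0.2222 times the old.
r_new = 0.2222·0.92 / [1 + (0.2222 − 1)·0.92]
     = 0.2044 / 0.2844 = 0.7187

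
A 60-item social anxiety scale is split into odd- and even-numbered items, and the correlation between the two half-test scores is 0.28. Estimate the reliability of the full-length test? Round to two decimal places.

0.44

Each half is half the length of the full test, so the full test is n = 2 times a half.
r_full = 2r_hh / (1 + r_hh) = 2 × 0.28 / (1 + 0.28)
r_full = 0.5600 / 1.2800 ≈ 0.4375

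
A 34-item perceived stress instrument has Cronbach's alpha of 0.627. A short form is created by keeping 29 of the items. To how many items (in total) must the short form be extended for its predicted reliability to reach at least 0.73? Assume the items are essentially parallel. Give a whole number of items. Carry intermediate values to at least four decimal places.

55

Short-form reliability: n = 29/34 = 0.8529; r_29 = n·r/(1+(n−1)r) ≈ 0.5891
Then solve for n' with r_old = 0.5891, r_target = 0.73: n' = 0.73(1 − 0.5891)/[0.5891(1 − 0.73)] = 1.8858
Items = 1.8858 × 29 ≈ 54.69 → 55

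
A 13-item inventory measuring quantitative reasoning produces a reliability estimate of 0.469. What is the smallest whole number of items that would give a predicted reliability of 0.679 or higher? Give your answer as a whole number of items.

32

Invert Spearman-Brown to solve for n:
n = r_target (1 − r_old) / [ r_old (1 − r_target) ]
n = 0.679(1 − 0.469) / [0.469(1 − 0.679)]
  = 0.360549 / 0.150549 = 2.3949
2.3949 × 13 = 31.13 → 32 items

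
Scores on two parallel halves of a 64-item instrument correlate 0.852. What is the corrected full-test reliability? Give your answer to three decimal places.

0.920

r_full = 2r_hh / (1 + r_hh) = 2 × 0.852 / (1 + 0.852)
r_full = 1.7040 / 1.8520 ≈ 0.9201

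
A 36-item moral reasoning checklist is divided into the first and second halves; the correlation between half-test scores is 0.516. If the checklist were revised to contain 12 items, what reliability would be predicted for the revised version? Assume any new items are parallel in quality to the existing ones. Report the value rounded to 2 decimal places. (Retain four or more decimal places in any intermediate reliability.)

0.42

Full-test reliability from the split-half r: r_full = 2(0.516)/(1 + 0.516) = 0.6807
Length factor from 36 to 12 items: n = 12/36 = 0.3333
r_new = n·r_full / (1 + (n − 1)·r_full) = 0.2269 / 0.5462 ≈ 0.4154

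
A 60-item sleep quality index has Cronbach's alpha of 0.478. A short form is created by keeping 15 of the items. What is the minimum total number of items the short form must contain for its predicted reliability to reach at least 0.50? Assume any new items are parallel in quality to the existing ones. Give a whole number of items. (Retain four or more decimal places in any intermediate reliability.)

66

First, r for the 15-item form: n = 15/60 = 0.2500, so r_15 = 0.2500·0.478/(1 + (0.2500 − 1)·0.478) = 0.1863
Length factor from the short form to reach 0.50: n' = 0.50(1 − 0.1863) / [0.1863(1 − 0.50)] ≈ 4.3677
Total items = 4.3677 × 15 = 65.52, rounded up to 66.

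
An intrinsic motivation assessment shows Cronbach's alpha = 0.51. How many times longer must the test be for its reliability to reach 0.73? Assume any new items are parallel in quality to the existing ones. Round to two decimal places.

Rearranging the Spearman-Brown formula for n,
n = r*(1 − r) / [ r (1 − r*) ]
n = 0.73(1 − 0.51) / [0.51(1 − 0.73)]
n = 0.3577 / 0.1377 ≈ 2.5977

2.60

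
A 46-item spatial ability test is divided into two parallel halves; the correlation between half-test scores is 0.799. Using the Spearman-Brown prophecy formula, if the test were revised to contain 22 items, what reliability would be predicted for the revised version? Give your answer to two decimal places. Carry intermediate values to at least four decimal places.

0.79

Spearman-Brown correction (n = 2): r_full = 2·0.799/(1 + 0.799) = 0.8883
Length factor from 46 to 22 items: n = 22/46 = 0.4783
r_new = n·r_full / (1 + (n − 1)·r_full) = 0.4249 / 0.5366 ≈ 0.7918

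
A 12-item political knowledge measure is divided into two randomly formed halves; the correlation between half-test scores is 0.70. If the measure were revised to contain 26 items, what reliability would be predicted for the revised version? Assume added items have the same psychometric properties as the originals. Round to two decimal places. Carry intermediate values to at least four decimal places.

Full-test reliability from the split-half r: r_full = 2(0.70)/(1 + 0.70) = 0.8235
Then adjust to 26 items: n = 26/12 = 2.1667
r_new = n·r_full / (1 + (n − 1)·r_full) = 1.7843 / 1.9608 ≈ 0.9100

0.91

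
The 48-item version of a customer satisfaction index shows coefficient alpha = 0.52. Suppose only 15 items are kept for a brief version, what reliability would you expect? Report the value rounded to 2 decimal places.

0.25

The new length is 15/48 = 0.3125 times the old.
Spearman-Brown: r_new = n·r / (1 + (n − 1)·r)
r_new = 0.3125·0.52 / [1 + (0.3125 − 1)·0.52]
     = 0.1625 / 0.6425 = 0.2529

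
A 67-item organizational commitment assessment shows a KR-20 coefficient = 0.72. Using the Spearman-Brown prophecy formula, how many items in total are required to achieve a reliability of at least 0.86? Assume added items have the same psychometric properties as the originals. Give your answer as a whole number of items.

161

n = [0.86 × 0.28] / [0.72 × 0.14]
n = 0.2408 / 0.1008 ≈ 2.3889
2.3889 × 67 = 160.06 → 161 items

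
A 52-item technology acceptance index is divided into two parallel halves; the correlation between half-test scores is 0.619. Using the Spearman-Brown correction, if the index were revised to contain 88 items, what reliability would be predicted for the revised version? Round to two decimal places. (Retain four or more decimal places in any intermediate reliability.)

Spearman-Brown correction (n = 2): r_full = 2·0.619/(1 + 0.619) = 0.7647
Length factor from 52 to 88 items: n = 88/52 = 1.6923
r_new = n·r_full / (1 + (n − 1)·r_full) = 1.2941 / 1.5294 ≈ 0.8461

0.85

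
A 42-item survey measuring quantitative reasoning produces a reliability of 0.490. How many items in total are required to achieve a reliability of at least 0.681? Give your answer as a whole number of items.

94

Invert Spearman-Brown to solve for n:
n = r*(1 − r) / [ r (1 − r*) ]
n = 0.681 × (1 − 0.490) / [ 0.490 × (1 − 0.681) ]
  = 0.347310 / 0.156310 = 2.2219
Items needed = n × 42 = 2.2219 × 42 ≈ 93.32 → round up to 94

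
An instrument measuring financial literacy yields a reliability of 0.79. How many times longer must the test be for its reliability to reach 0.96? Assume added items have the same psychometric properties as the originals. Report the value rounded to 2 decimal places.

n = [0.96 × 0.21] / [0.79 × 0.04]
  = 0.2016 / 0.0316 = 6.3797

6.38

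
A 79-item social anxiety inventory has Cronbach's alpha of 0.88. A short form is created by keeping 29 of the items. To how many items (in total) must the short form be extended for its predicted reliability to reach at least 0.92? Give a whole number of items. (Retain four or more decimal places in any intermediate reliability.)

124

Short-form reliability: n = 29/79 = 0.3671; r_29 = n·r/(1+(n−1)r) ≈ 0.7291
Length factor from the short form to reach 0.92: n' = 0.92(1 − 0.7291) / [0.7291(1 − 0.92)] ≈ 4.2729
Total items = 4.2729 × 29 = 123.91, rounded up to 124.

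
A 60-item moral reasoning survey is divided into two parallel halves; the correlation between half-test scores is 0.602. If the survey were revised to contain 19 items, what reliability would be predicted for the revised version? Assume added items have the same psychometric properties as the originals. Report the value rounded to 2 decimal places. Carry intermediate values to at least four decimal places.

Full-test reliability from the split-half r: r_full = 2(0.602)/(1 + 0.602) = 0.7516
Length factor from 60 to 19 items: n = 19/60 = 0.3167
r_new = n·r_full / (1 + (n − 1)·r_full) = 0.2380 / 0.4864 ≈ 0.4893

0.49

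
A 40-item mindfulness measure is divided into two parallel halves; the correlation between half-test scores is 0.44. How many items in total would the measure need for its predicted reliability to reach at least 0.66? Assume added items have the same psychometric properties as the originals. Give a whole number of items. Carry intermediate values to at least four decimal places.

Corrected full-test reliability: r_full = 2 × 0.44 / (1 + 0.44) ≈ 0.6111
Solve Spearman-Brown for n: n = 0.66(1 − 0.6111) / [0.6111(1 − 0.66)] = 1.2354
Required items = 1.2354 × 40 = 49.42, so 50 items.

50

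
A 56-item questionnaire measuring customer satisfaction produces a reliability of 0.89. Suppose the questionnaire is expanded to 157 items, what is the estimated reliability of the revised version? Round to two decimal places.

0.96

n = 157/56 = 2.8036
Spearman-Brown: r_new = n·r / (1 + (n − 1)·r)
r_new = (2.8036 × 0.89) / (1 + (2.8036 − 1) × 0.89)
     = 2.4952 / 2.6052 = 0.9578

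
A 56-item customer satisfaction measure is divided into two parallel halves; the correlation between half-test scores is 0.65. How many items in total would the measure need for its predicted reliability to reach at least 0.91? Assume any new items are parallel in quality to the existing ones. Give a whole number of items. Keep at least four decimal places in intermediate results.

Corrected full-test reliability: r_full = 2 × 0.65 / (1 + 0.65) ≈ 0.7879
Solve Spearman-Brown for n: n = 0.91(1 − 0.7879) / [0.7879(1 − 0.91)] = 2.7219
Items = 2.7219 × 56 ≈ 152.43 → 153

153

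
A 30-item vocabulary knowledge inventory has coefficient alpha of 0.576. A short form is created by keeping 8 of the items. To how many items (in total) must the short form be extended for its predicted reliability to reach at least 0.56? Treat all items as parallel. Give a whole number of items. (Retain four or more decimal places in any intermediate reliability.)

First, r for the 8-item form: n = 8/30 = 0.2667, so r_8 = 0.2667·0.576/(1 + (0.2667 − 1)·0.576) = 0.2660
Length factor from the short form to reach 0.56: n' = 0.56(1 − 0.2660) / [0.2660(1 − 0.56)] ≈ 3.5120
Items = 3.5120 × 8 ≈ 28.10 → 29

29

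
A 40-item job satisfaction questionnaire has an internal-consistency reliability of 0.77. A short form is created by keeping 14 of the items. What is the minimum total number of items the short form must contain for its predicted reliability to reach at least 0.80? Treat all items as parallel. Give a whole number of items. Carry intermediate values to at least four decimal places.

First, r for the 14-item form: n = 14/40 = 0.3500, so r_14 = 0.3500·0.77/(1 + (0.3500 − 1)·0.77) = 0.5395
Then solve for n' with r_old = 0.5395, r_target = 0.80: n' = 0.80(1 − 0.5395)/[0.5395(1 − 0.80)] = 3.4143
Total items = 3.4143 × 14 = 47.80, rounded up to 48.

48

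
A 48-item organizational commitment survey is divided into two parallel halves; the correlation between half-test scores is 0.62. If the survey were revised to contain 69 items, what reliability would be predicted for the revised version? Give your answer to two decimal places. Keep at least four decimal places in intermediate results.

0.82

Full-test reliability from the split-half r: r_full = 2(0.62)/(1 + 0.62) = 0.7654
Length factor from 48 to 69 items: n = 69/48 = 1.4375
r_new = n·r_full / (1 + (n − 1)·r_full) = 1.1003 / 1.3349 ≈ 0.8243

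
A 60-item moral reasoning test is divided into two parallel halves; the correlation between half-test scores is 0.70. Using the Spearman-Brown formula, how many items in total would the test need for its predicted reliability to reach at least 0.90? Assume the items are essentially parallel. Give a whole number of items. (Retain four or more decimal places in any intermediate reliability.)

Corrected full-test reliability: r_full = 2 × 0.70 / (1 + 0.70) ≈ 0.8235
n = r_tgt(1 − r_full) / [r_full(1 − r_tgt)] = 0.90 × 0.1765 / (0.8235 × 0.10) ≈ 1.9290
Items = 1.9290 × 60 ≈ 115.74 → 116

116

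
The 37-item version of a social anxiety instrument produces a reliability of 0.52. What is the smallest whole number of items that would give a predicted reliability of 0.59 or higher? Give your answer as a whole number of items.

50

n = [0.59 × 0.48] / [0.52 × 0.41]
n = 0.2832 / 0.2132 ≈ 1.3283
Items needed = n × 37 = 1.3283 × 37 ≈ 49.15 → round up to 50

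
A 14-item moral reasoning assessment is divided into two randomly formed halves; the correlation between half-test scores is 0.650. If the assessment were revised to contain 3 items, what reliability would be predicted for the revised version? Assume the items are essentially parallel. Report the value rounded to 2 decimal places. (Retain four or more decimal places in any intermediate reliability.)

First correct the split-half correlation to full-test reliability: r_full = 2 × 0.650 / (1 + 0.650) ≈ 0.7879
Then adjust to 3 items: n = 3/14 = 0.2143
r_new = n·r_full / (1 + (n − 1)·r_full) = 0.1688 / 0.3809 ≈ 0.4432

0.44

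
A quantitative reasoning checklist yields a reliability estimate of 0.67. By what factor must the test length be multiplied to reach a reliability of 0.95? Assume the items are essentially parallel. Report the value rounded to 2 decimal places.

n = [0.95 × 0.33] / [0.67 × 0.05]
n = 0.3135 / 0.0335 ≈ 9.3582

9.36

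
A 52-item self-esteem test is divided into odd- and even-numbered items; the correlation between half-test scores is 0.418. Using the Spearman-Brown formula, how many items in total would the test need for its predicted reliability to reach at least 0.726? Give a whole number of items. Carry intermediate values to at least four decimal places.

96

r_full = 2(0.418)/(1 + 0.418) = 0.5896
n = r_tgt(1 − r_full) / [r_full(1 − r_tgt)] = 0.726 × 0.4104 / (0.5896 × 0.274) ≈ 1.8443
Items = 1.8443 × 52 ≈ 95.90 → 96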